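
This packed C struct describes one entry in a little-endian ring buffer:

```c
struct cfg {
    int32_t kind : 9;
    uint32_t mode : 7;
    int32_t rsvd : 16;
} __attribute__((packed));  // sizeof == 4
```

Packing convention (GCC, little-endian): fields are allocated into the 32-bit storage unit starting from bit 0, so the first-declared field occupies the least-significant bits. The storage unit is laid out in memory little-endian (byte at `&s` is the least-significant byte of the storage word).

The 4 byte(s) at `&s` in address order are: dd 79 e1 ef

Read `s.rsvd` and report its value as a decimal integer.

-4127

[0]=0xdd [1]=0x79 [2]=0xe1 [3]=0xef (little-endian) → word 0xefe179dd
kind [0+:9] = (word>>0) & 0x1ff = 477
mode [9+:7] = (word>>9) & 0x7f = 60
rsvd [16+:16] = (word>>16) & 0xffff = 61409  ←
rsvd signed 16b, MSB=1: 61409 - 65536 = -4127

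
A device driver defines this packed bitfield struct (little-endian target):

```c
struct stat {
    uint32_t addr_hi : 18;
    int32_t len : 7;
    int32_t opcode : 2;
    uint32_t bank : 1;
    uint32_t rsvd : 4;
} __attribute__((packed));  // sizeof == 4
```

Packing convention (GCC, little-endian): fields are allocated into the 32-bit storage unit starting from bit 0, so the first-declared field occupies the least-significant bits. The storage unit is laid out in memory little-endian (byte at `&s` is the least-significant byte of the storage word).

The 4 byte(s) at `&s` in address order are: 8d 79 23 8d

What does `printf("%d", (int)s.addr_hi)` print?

[0]=0x8d [1]=0x79 [2]=0x23 [3]=0x8d (little-endian) → word 0x8d23798d
addr_hi:18 @ bit 0 → (0x8d23798d>>0)&0x3ffff = 0x3798d  ←
len:7 @ bit 18 → (0x8d23798d>>18)&0x7f = 0x48
opcode:2 @ bit 25 → (0x8d23798d>>25)&0x3 = 0x2
bank:1 @ bit 27 → (0x8d23798d>>27)&0x1 = 0x1
rsvd:4 @ bit 28 → (0x8d23798d>>28)&0xf = 0x8

227725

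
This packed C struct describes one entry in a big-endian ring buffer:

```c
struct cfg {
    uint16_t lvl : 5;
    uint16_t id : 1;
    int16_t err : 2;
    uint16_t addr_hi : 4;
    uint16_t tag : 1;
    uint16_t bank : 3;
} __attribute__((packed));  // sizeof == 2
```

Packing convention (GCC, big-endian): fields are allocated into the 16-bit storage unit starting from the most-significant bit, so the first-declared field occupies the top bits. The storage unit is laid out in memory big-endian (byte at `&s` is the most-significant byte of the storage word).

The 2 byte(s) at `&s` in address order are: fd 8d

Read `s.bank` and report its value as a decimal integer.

[0]=0xfd [1]=0x8d (big-endian) → word 0xfd8d
lvl:5 @ bit 11 → (0xfd8d>>11)&0x1f = 0x1f
id:1 @ bit 10 → (0xfd8d>>10)&0x1 = 0x1
err:2 @ bit 8 → (0xfd8d>>8)&0x3 = 0x1
addr_hi:4 @ bit 4 → (0xfd8d>>4)&0xf = 0x8
tag:1 @ bit 3 → (0xfd8d>>3)&0x1 = 0x1
bank:3 @ bit 0 → (0xfd8d>>0)&0x7 = 0x5  ←

5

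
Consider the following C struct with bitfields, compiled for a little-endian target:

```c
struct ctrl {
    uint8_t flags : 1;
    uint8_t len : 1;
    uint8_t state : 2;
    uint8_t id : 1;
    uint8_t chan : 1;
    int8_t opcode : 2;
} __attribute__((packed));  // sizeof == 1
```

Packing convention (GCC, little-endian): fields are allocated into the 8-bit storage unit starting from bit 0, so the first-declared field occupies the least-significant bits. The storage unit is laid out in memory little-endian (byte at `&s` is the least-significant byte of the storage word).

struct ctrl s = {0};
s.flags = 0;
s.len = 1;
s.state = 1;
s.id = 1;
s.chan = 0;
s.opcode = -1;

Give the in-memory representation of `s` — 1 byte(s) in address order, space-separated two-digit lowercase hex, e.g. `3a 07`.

flags (1b) val=0 bits=0x0 at bit 0: 0x00
len (1b) val=1 bits=0x1 at bit 1: 0x02
state (2b) val=1 bits=0x1 at bit 2: 0x06
id (1b) val=1 bits=0x1 at bit 4: 0x16
chan (1b) val=0 bits=0x0 at bit 5: 0x16
opcode (2b) val=-1 bits=0x3 at bit 6: 0xd6
word = 0xd6 → little-endian bytes:
  [0]=0xd6

d6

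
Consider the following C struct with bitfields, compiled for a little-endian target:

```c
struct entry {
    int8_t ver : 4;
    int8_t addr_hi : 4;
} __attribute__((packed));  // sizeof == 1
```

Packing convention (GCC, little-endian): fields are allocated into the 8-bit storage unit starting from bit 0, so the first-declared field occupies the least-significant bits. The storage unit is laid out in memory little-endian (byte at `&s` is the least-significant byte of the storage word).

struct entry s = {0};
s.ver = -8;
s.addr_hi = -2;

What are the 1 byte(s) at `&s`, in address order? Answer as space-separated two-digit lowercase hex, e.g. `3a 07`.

ver:4 = -8 → 0x8 << 0 → word 0x08
addr_hi:4 = -2 → 0xe << 4 → word 0xe8
word = 0xe8 → little-endian bytes:
  [0]=0xe8

e8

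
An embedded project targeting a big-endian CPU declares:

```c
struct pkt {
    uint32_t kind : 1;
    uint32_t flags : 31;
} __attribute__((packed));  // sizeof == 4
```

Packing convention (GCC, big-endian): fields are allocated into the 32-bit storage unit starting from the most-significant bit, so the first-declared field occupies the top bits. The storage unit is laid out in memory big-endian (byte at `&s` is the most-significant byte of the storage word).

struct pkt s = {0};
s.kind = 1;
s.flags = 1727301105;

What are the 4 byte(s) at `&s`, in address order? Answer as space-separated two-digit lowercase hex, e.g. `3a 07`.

kind (1b) val=1 bits=0x1 at bit 31: 0x80000000
flags (31b) val=1727301105 bits=0x66f485f1 at bit 0: 0xe6f485f1
word = 0xe6f485f1 → big-endian bytes:
  [0]=0xe6  [1]=0xf4  [2]=0x85  [3]=0xf1

e6 f4 85 f1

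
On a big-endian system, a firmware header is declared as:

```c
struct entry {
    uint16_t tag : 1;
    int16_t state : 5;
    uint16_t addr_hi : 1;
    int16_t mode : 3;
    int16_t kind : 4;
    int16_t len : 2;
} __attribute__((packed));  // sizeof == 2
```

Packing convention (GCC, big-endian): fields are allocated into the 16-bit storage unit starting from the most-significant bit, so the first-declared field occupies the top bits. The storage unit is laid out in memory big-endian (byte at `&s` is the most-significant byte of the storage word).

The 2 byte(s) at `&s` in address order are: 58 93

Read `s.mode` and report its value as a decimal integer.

[0]=0x58 [1]=0x93 (big-endian) → word 0x5893
tag:1 @ bit 15 → (0x5893>>15)&0x1 = 0x0
state:5 @ bit 10 → (0x5893>>10)&0x1f = 0x16
addr_hi:1 @ bit 9 → (0x5893>>9)&0x1 = 0x0
mode:3 @ bit 6 → (0x5893>>6)&0x7 = 0x2  ←
kind:4 @ bit 2 → (0x5893>>2)&0xf = 0x4
len:2 @ bit 0 → (0x5893>>0)&0x3 = 0x3
mode signed 3b, MSB=0: value = 2

2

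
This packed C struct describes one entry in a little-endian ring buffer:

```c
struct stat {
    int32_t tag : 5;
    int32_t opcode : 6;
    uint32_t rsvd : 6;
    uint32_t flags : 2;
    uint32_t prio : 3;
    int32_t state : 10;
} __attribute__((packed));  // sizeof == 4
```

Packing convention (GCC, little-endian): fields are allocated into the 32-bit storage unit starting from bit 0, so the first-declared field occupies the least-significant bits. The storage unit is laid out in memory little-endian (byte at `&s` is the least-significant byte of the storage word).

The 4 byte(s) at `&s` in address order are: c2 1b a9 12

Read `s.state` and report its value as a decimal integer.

[0]=0xc2 [1]=0x1b [2]=0xa9 [3]=0x12 (little-endian) → word 0x12a91bc2
tag:5 @ bit 0 → (0x12a91bc2>>0)&0x1f = 0x2
opcode:6 @ bit 5 → (0x12a91bc2>>5)&0x3f = 0x1e
rsvd:6 @ bit 11 → (0x12a91bc2>>11)&0x3f = 0x23
flags:2 @ bit 17 → (0x12a91bc2>>17)&0x3 = 0x0
prio:3 @ bit 19 → (0x12a91bc2>>19)&0x7 = 0x5
state:10 @ bit 22 → (0x12a91bc2>>22)&0x3ff = 0x4a  ←
state signed 10b, MSB=0: value = 74

74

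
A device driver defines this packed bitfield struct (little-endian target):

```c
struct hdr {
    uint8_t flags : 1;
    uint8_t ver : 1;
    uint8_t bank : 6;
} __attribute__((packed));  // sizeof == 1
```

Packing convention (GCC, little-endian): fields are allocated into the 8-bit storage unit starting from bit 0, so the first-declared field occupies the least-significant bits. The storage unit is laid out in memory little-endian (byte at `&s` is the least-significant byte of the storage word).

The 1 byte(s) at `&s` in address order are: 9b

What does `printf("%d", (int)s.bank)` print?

[0]=0x9b (little-endian) → word 0x9b
flags [0+:1] = (word>>0) & 0x1 = 1
ver [1+:1] = (word>>1) & 0x1 = 1
bank [2+:6] = (word>>2) & 0x3f = 38  ←

38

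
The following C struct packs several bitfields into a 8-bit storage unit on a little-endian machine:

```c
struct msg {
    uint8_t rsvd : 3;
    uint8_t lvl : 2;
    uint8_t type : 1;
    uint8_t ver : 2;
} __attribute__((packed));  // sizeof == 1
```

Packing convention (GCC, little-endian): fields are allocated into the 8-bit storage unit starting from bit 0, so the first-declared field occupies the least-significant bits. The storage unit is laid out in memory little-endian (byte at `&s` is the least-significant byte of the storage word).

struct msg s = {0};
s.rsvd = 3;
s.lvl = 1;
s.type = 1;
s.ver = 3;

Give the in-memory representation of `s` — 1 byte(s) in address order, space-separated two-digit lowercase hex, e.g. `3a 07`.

eb

rsvd (3b) val=3 bits=0x3 at bit 0: 0x03
lvl (2b) val=1 bits=0x1 at bit 3: 0x0b
type (1b) val=1 bits=0x1 at bit 5: 0x2b
ver (2b) val=3 bits=0x3 at bit 6: 0xeb
word = 0xeb → little-endian bytes:
  [0]=0xeb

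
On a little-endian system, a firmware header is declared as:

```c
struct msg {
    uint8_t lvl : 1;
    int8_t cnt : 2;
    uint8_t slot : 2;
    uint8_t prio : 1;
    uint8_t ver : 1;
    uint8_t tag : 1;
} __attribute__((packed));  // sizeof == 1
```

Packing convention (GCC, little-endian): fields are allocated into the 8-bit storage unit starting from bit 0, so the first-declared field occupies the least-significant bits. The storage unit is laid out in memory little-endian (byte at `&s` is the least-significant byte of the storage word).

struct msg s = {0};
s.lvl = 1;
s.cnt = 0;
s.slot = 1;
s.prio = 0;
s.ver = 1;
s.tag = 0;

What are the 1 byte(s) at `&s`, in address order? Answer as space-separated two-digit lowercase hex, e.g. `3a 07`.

49

lvl:1 = 1 → 0x1 << 0 → word 0x01
cnt:2 = 0 → 0x0 << 1 → word 0x01
slot:2 = 1 → 0x1 << 3 → word 0x09
prio:1 = 0 → 0x0 << 5 → word 0x09
ver:1 = 1 → 0x1 << 6 → word 0x49
tag:1 = 0 → 0x0 << 7 → word 0x49
word = 0x49 → little-endian bytes:
  [0]=0x49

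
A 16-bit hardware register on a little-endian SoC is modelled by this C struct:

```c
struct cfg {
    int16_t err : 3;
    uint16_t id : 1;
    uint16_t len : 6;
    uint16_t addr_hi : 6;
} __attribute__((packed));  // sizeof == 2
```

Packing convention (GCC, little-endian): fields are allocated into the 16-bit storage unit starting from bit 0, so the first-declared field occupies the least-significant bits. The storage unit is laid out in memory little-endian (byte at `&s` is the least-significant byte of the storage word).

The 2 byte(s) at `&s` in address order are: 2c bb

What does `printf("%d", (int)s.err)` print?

-4

[0]=0x2c [1]=0xbb (little-endian) → word 0xbb2c
err:3 @ bit 0 → (0xbb2c>>0)&0x7 = 0x4  ←
id:1 @ bit 3 → (0xbb2c>>3)&0x1 = 0x1
len:6 @ bit 4 → (0xbb2c>>4)&0x3f = 0x32
addr_hi:6 @ bit 10 → (0xbb2c>>10)&0x3f = 0x2e
err signed 3b, MSB=1: 4 - 8 = -4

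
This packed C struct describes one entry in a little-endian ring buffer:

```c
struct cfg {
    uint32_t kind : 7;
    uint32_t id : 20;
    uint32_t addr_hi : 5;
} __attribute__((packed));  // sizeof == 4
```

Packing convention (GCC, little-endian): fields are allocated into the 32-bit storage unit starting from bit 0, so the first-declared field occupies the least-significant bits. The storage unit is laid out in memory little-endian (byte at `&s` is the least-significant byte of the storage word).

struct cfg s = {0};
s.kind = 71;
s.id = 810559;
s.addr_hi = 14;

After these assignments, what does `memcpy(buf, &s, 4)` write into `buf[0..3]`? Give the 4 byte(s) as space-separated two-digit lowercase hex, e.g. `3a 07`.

c7 1f 2f 76

kind:7 = 71 → 0x47 << 0 → word 0x00000047
id:20 = 810559 → 0xc5e3f << 7 → word 0x062f1fc7
addr_hi:5 = 14 → 0xe << 27 → word 0x762f1fc7
word = 0x762f1fc7 → little-endian bytes:
  [0]=0xc7  [1]=0x1f  [2]=0x2f  [3]=0x76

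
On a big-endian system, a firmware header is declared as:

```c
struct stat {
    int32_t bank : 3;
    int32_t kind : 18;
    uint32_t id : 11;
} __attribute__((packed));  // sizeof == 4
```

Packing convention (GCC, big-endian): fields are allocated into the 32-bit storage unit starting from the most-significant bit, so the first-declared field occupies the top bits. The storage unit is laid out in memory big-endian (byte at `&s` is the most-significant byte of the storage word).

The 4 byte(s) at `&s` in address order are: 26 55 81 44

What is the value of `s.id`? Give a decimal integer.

324

[0]=0x26 [1]=0x55 [2]=0x81 [3]=0x44 (big-endian) → word 0x26558144
bank:3 @ bit 29 → (0x26558144>>29)&0x7 = 0x1
kind:18 @ bit 11 → (0x26558144>>11)&0x3ffff = 0xcab0
id:11 @ bit 0 → (0x26558144>>0)&0x7ff = 0x144  ←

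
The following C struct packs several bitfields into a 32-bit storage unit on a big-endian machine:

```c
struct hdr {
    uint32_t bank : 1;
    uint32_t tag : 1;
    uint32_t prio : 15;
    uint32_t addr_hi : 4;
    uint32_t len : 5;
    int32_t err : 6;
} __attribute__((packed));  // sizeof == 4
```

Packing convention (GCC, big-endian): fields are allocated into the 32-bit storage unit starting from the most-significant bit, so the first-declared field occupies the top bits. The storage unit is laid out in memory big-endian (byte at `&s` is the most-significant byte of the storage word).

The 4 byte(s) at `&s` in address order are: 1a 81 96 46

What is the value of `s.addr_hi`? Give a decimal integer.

2

[0]=0x1a [1]=0x81 [2]=0x96 [3]=0x46 (big-endian) → word 0x1a819646
bank [31+:1] = (word>>31) & 0x1 = 0
tag [30+:1] = (word>>30) & 0x1 = 0
prio [15+:15] = (word>>15) & 0x7fff = 13571
addr_hi [11+:4] = (word>>11) & 0xf = 2  ←
len [6+:5] = (word>>6) & 0x1f = 25
err [0+:6] = (word>>0) & 0x3f = 6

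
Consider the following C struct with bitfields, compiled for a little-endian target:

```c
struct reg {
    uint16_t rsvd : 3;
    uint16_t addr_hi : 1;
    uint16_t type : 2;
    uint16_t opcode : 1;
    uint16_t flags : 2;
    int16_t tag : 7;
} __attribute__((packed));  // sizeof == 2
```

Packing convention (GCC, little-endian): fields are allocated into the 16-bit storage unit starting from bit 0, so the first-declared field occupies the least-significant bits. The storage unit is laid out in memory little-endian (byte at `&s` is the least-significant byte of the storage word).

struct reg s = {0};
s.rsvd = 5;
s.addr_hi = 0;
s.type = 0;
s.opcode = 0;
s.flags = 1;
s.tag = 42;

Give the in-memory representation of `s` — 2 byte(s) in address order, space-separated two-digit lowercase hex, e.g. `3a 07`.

rsvd:3 = 5 → 0x5 << 0 → word 0x0005
addr_hi:1 = 0 → 0x0 << 3 → word 0x0005
type:2 = 0 → 0x0 << 4 → word 0x0005
opcode:1 = 0 → 0x0 << 6 → word 0x0005
flags:2 = 1 → 0x1 << 7 → word 0x0085
tag:7 = 42 → 0x2a << 9 → word 0x5485
word = 0x5485 → little-endian bytes:
  [0]=0x85  [1]=0x54

85 54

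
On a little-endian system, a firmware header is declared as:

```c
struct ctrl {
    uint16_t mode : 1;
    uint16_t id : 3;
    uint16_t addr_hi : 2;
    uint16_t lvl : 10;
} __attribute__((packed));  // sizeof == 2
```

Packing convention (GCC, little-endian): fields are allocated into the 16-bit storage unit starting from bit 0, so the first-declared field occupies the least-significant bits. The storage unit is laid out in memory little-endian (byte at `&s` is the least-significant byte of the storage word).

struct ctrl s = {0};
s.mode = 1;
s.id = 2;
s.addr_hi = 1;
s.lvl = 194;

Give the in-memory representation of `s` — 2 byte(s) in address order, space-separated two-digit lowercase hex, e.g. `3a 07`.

95 30

[0+:1] mode=1 & 0x1 = 0x1; word=0x0001
[1+:3] id=2 & 0x7 = 0x2; word=0x0005
[4+:2] addr_hi=1 & 0x3 = 0x1; word=0x0015
[6+:10] lvl=194 & 0x3ff = 0xc2; word=0x3095
word = 0x3095 → little-endian bytes:
  [0]=0x95  [1]=0x30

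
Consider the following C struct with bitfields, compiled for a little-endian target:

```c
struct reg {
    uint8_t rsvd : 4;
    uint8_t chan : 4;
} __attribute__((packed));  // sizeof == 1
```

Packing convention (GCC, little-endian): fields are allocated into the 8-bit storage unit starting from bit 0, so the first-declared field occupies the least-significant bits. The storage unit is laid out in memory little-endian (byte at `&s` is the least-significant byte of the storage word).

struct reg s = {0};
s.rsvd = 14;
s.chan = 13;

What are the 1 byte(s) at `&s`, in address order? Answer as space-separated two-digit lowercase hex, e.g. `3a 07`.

[0+:4] rsvd=14 & 0xf = 0xe; word=0x0e
[4+:4] chan=13 & 0xf = 0xd; word=0xde
word = 0xde → little-endian bytes:
  [0]=0xde

de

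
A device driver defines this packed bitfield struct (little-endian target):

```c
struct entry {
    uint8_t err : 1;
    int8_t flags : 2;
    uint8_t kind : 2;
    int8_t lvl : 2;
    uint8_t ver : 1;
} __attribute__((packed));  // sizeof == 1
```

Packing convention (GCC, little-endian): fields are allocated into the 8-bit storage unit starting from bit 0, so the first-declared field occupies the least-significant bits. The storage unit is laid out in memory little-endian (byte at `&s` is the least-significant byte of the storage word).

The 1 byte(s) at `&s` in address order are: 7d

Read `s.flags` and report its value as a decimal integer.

[0]=0x7d (little-endian) → word 0x7d
err:1 @ bit 0 → (0x7d>>0)&0x1 = 0x1
flags:2 @ bit 1 → (0x7d>>1)&0x3 = 0x2  ←
kind:2 @ bit 3 → (0x7d>>3)&0x3 = 0x3
lvl:2 @ bit 5 → (0x7d>>5)&0x3 = 0x3
ver:1 @ bit 7 → (0x7d>>7)&0x1 = 0x0
flags signed 2b, MSB=1: 2 - 4 = -2

-2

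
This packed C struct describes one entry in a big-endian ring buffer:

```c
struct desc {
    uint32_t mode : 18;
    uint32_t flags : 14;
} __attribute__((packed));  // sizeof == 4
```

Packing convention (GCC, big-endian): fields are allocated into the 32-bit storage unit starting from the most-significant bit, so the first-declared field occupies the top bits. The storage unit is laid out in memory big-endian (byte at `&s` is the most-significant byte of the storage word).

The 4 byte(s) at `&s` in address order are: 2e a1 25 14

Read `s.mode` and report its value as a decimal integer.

[0]=0x2e [1]=0xa1 [2]=0x25 [3]=0x14 (big-endian) → word 0x2ea12514
mode:18 @ bit 14 → (0x2ea12514>>14)&0x3ffff = 0xba84  ←
flags:14 @ bit 0 → (0x2ea12514>>0)&0x3fff = 0x2514

47748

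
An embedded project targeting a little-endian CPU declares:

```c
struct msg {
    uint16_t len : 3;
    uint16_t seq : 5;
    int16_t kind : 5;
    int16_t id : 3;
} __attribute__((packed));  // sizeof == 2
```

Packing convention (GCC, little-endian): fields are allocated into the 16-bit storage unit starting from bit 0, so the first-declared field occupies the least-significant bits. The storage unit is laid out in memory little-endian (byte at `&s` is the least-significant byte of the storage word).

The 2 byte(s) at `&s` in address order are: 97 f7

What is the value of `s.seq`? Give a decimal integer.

[0]=0x97 [1]=0xf7 (little-endian) → word 0xf797
len:3 @ bit 0 → (0xf797>>0)&0x7 = 0x7
seq:5 @ bit 3 → (0xf797>>3)&0x1f = 0x12  ←
kind:5 @ bit 8 → (0xf797>>8)&0x1f = 0x17
id:3 @ bit 13 → (0xf797>>13)&0x7 = 0x7

18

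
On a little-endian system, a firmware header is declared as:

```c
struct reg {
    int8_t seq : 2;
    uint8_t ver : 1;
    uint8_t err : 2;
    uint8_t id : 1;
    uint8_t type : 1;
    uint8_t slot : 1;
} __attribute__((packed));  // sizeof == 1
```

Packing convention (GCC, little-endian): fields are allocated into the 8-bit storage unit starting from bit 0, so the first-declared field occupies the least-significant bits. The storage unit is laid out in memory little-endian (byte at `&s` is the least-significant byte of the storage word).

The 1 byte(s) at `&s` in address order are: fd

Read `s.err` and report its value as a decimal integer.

[0]=0xfd (little-endian) → word 0xfd
seq:2 @ bit 0 → (0xfd>>0)&0x3 = 0x1
ver:1 @ bit 2 → (0xfd>>2)&0x1 = 0x1
err:2 @ bit 3 → (0xfd>>3)&0x3 = 0x3  ←
id:1 @ bit 5 → (0xfd>>5)&0x1 = 0x1
type:1 @ bit 6 → (0xfd>>6)&0x1 = 0x1
slot:1 @ bit 7 → (0xfd>>7)&0x1 = 0x1

3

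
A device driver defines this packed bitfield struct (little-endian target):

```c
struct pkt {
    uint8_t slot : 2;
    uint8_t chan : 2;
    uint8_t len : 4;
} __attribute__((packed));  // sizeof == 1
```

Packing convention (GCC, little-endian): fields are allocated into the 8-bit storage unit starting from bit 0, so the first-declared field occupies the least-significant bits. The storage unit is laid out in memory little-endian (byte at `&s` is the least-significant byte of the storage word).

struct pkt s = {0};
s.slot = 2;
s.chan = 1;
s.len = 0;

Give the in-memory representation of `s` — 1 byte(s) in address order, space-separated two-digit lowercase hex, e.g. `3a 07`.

06

[0+:2] slot=2 & 0x3 = 0x2; word=0x02
[2+:2] chan=1 & 0x3 = 0x1; word=0x06
[4+:4] len=0 & 0xf = 0x0; word=0x06
word = 0x06 → little-endian bytes:
  [0]=0x06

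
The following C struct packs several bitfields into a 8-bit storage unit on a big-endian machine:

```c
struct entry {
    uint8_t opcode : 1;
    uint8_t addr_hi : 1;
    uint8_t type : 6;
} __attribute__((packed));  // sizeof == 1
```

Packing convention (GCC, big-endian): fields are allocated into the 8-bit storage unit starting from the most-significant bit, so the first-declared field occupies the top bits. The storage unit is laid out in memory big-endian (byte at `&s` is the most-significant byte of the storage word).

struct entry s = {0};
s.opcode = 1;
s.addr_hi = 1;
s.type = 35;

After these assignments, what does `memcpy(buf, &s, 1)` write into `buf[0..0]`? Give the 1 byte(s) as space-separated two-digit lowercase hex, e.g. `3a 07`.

e3

opcode:1 = 1 → 0x1 << 7 → word 0x80
addr_hi:1 = 1 → 0x1 << 6 → word 0xc0
type:6 = 35 → 0x23 << 0 → word 0xe3
word = 0xe3 → big-endian bytes:
  [0]=0xe3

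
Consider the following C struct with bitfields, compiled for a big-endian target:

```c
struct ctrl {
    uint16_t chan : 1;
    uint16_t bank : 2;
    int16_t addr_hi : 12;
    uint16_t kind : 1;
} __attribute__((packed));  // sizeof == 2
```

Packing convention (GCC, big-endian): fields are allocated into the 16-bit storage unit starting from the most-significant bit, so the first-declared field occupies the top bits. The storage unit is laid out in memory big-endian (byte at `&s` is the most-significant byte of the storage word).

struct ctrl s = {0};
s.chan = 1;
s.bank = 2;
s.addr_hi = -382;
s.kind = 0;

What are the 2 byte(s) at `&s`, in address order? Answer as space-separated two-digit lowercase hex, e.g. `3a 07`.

dd 04

chan (1b) val=1 bits=0x1 at bit 15: 0x8000
bank (2b) val=2 bits=0x2 at bit 13: 0xc000
addr_hi (12b) val=-382 bits=0xe82 at bit 1: 0xdd04
kind (1b) val=0 bits=0x0 at bit 0: 0xdd04
word = 0xdd04 → big-endian bytes:
  [0]=0xdd  [1]=0x04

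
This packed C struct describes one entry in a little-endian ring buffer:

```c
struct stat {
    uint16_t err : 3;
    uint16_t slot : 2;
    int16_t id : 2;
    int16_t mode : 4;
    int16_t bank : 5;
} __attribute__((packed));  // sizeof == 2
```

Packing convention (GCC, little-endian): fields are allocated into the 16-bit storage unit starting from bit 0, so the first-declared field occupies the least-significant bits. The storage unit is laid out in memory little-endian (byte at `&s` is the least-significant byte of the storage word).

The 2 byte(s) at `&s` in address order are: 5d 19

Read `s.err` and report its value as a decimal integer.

5

[0]=0x5d [1]=0x19 (little-endian) → word 0x195d
err [0+:3] = (word>>0) & 0x7 = 5  ←
slot [3+:2] = (word>>3) & 0x3 = 3
id [5+:2] = (word>>5) & 0x3 = 2
mode [7+:4] = (word>>7) & 0xf = 2
bank [11+:5] = (word>>11) & 0x1f = 3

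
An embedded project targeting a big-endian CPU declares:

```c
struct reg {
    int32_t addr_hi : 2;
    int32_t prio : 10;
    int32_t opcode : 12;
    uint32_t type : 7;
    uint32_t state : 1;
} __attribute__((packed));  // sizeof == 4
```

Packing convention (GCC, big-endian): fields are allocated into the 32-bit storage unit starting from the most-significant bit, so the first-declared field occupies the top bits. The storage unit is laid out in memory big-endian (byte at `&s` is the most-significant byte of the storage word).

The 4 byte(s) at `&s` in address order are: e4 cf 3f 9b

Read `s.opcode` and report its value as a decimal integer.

[0]=0xe4 [1]=0xcf [2]=0x3f [3]=0x9b (big-endian) → word 0xe4cf3f9b
addr_hi:2 @ bit 30 → (0xe4cf3f9b>>30)&0x3 = 0x3
prio:10 @ bit 20 → (0xe4cf3f9b>>20)&0x3ff = 0x24c
opcode:12 @ bit 8 → (0xe4cf3f9b>>8)&0xfff = 0xf3f  ←
type:7 @ bit 1 → (0xe4cf3f9b>>1)&0x7f = 0x4d
state:1 @ bit 0 → (0xe4cf3f9b>>0)&0x1 = 0x1
opcode signed 12b, MSB=1: 3903 - 4096 = -193

-193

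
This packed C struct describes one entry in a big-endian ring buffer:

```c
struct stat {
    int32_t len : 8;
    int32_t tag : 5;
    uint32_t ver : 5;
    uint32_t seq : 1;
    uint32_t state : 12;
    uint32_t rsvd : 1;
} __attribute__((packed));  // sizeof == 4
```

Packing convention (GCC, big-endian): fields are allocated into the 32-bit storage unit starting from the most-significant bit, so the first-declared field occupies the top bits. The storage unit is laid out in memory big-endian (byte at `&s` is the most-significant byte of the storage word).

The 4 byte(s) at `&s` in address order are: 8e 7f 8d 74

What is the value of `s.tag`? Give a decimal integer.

15

[0]=0x8e [1]=0x7f [2]=0x8d [3]=0x74 (big-endian) → word 0x8e7f8d74
len [24+:8] = (word>>24) & 0xff = 142
tag [19+:5] = (word>>19) & 0x1f = 15  ←
ver [14+:5] = (word>>14) & 0x1f = 30
seq [13+:1] = (word>>13) & 0x1 = 0
state [1+:12] = (word>>1) & 0xfff = 1722
rsvd [0+:1] = (word>>0) & 0x1 = 0
tag signed 5b, MSB=0: value = 15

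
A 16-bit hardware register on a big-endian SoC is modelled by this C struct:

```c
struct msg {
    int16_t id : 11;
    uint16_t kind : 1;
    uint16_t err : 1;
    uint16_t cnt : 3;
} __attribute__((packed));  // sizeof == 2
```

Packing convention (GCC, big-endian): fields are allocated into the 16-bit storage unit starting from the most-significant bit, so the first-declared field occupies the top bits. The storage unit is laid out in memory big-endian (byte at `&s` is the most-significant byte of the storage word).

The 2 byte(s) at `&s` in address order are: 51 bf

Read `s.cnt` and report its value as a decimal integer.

[0]=0x51 [1]=0xbf (big-endian) → word 0x51bf
id [5+:11] = (word>>5) & 0x7ff = 653
kind [4+:1] = (word>>4) & 0x1 = 1
err [3+:1] = (word>>3) & 0x1 = 1
cnt [0+:3] = (word>>0) & 0x7 = 7  ←

7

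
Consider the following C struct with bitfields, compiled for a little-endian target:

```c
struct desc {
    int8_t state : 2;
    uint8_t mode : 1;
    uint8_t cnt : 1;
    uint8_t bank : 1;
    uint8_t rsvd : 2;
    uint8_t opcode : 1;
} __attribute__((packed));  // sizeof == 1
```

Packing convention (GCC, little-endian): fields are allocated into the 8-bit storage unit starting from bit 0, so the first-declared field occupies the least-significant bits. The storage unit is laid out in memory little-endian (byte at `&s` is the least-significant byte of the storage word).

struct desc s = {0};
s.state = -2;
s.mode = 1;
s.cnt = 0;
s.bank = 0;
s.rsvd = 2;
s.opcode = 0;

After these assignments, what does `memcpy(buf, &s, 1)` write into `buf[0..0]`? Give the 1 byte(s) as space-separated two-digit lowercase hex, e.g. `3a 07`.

state:2 = -2 → 0x2 << 0 → word 0x02
mode:1 = 1 → 0x1 << 2 → word 0x06
cnt:1 = 0 → 0x0 << 3 → word 0x06
bank:1 = 0 → 0x0 << 4 → word 0x06
rsvd:2 = 2 → 0x2 << 5 → word 0x46
opcode:1 = 0 → 0x0 << 7 → word 0x46
word = 0x46 → little-endian bytes:
  [0]=0x46

46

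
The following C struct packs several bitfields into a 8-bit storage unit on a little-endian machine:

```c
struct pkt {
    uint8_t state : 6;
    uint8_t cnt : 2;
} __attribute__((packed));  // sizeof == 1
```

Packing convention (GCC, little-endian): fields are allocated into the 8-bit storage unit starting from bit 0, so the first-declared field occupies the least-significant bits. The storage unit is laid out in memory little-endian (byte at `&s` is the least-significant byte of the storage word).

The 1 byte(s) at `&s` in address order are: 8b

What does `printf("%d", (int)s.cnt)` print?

2

[0]=0x8b (little-endian) → word 0x8b
state [0+:6] = (word>>0) & 0x3f = 11
cnt [6+:2] = (word>>6) & 0x3 = 2  ←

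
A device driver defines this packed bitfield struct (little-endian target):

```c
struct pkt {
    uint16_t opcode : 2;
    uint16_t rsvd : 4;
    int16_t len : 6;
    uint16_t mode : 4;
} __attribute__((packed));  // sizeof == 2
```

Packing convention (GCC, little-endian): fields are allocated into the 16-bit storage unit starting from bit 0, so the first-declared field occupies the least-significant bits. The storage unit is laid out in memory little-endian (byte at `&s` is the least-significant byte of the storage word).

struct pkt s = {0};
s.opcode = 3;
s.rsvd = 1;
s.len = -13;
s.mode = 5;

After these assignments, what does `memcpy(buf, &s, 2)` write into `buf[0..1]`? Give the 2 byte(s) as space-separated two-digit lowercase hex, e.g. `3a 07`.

opcode:2 = 3 → 0x3 << 0 → word 0x0003
rsvd:4 = 1 → 0x1 << 2 → word 0x0007
len:6 = -13 → 0x33 << 6 → word 0x0cc7
mode:4 = 5 → 0x5 << 12 → word 0x5cc7
word = 0x5cc7 → little-endian bytes:
  [0]=0xc7  [1]=0x5c

c7 5c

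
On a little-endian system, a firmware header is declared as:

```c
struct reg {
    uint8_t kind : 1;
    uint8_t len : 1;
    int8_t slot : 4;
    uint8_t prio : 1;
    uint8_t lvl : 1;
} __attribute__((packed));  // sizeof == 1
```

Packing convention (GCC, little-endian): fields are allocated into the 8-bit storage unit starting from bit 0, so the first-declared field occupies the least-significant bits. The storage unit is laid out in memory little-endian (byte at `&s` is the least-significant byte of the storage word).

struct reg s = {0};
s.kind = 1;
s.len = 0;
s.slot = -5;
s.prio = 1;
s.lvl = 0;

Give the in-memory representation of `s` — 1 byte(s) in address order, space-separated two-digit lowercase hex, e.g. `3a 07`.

kind (1b) val=1 bits=0x1 at bit 0: 0x01
len (1b) val=0 bits=0x0 at bit 1: 0x01
slot (4b) val=-5 bits=0xb at bit 2: 0x2d
prio (1b) val=1 bits=0x1 at bit 6: 0x6d
lvl (1b) val=0 bits=0x0 at bit 7: 0x6d
word = 0x6d → little-endian bytes:
  [0]=0x6d

6d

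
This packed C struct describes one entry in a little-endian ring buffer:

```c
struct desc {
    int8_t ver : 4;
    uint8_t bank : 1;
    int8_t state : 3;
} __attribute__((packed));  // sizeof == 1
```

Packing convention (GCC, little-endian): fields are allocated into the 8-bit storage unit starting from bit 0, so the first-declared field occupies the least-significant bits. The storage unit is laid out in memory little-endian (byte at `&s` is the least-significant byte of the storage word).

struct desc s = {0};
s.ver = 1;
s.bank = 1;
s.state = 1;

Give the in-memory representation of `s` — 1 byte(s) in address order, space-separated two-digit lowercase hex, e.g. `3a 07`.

ver:4 = 1 → 0x1 << 0 → word 0x01
bank:1 = 1 → 0x1 << 4 → word 0x11
state:3 = 1 → 0x1 << 5 → word 0x31
word = 0x31 → little-endian bytes:
  [0]=0x31

31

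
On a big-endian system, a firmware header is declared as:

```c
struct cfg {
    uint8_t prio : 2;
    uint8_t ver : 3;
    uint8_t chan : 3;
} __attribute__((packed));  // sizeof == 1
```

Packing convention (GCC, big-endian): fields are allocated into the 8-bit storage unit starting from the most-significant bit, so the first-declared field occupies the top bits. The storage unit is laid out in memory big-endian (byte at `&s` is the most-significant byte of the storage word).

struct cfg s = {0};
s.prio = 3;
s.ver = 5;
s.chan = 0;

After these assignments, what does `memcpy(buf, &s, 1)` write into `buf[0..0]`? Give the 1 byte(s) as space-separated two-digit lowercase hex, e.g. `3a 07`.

e8

[6+:2] prio=3 & 0x3 = 0x3; word=0xc0
[3+:3] ver=5 & 0x7 = 0x5; word=0xe8
[0+:3] chan=0 & 0x7 = 0x0; word=0xe8
word = 0xe8 → big-endian bytes:
  [0]=0xe8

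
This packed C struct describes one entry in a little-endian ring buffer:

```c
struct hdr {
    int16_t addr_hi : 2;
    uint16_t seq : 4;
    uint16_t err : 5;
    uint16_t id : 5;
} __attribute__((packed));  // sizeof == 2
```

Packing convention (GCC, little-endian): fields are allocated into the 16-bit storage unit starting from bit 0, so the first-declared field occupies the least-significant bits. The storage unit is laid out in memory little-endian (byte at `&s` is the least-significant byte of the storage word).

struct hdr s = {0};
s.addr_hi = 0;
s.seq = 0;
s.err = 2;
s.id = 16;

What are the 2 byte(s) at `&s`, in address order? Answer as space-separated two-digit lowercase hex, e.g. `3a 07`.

addr_hi (2b) val=0 bits=0x0 at bit 0: 0x0000
seq (4b) val=0 bits=0x0 at bit 2: 0x0000
err (5b) val=2 bits=0x2 at bit 6: 0x0080
id (5b) val=16 bits=0x10 at bit 11: 0x8080
word = 0x8080 → little-endian bytes:
  [0]=0x80  [1]=0x80

80 80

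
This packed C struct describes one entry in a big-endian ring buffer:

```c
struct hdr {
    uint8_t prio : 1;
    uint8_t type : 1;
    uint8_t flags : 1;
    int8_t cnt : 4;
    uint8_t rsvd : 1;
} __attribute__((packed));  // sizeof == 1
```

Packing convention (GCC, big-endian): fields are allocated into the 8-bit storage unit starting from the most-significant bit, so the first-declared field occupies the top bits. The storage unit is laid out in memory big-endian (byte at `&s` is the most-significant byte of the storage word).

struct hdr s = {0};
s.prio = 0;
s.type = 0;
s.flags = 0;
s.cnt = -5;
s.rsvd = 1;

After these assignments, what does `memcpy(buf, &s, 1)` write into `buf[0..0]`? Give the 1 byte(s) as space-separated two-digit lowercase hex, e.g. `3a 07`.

prio (1b) val=0 bits=0x0 at bit 7: 0x00
type (1b) val=0 bits=0x0 at bit 6: 0x00
flags (1b) val=0 bits=0x0 at bit 5: 0x00
cnt (4b) val=-5 bits=0xb at bit 1: 0x16
rsvd (1b) val=1 bits=0x1 at bit 0: 0x17
word = 0x17 → big-endian bytes:
  [0]=0x17

17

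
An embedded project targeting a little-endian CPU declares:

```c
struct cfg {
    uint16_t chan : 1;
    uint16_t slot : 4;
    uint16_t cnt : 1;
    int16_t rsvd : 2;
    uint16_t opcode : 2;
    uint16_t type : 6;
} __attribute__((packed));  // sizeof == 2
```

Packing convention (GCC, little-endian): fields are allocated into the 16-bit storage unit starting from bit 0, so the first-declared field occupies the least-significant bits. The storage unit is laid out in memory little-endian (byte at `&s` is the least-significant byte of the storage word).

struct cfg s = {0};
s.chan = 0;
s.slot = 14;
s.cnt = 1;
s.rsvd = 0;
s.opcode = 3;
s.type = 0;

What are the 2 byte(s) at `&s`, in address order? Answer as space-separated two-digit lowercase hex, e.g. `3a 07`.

chan (1b) val=0 bits=0x0 at bit 0: 0x0000
slot (4b) val=14 bits=0xe at bit 1: 0x001c
cnt (1b) val=1 bits=0x1 at bit 5: 0x003c
rsvd (2b) val=0 bits=0x0 at bit 6: 0x003c
opcode (2b) val=3 bits=0x3 at bit 8: 0x033c
type (6b) val=0 bits=0x0 at bit 10: 0x033c
word = 0x033c → little-endian bytes:
  [0]=0x3c  [1]=0x03

3c 03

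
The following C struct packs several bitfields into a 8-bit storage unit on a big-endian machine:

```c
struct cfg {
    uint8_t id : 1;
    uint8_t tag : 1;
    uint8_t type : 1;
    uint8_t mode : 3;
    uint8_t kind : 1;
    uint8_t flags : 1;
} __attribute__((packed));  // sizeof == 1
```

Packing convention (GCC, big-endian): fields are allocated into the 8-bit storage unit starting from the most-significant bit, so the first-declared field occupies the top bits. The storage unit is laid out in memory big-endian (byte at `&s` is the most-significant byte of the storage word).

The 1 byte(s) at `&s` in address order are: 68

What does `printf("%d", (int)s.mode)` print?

2

[0]=0x68 (big-endian) → word 0x68
id:1 @ bit 7 → (0x68>>7)&0x1 = 0x0
tag:1 @ bit 6 → (0x68>>6)&0x1 = 0x1
type:1 @ bit 5 → (0x68>>5)&0x1 = 0x1
mode:3 @ bit 2 → (0x68>>2)&0x7 = 0x2  ←
kind:1 @ bit 1 → (0x68>>1)&0x1 = 0x0
flags:1 @ bit 0 → (0x68>>0)&0x1 = 0x0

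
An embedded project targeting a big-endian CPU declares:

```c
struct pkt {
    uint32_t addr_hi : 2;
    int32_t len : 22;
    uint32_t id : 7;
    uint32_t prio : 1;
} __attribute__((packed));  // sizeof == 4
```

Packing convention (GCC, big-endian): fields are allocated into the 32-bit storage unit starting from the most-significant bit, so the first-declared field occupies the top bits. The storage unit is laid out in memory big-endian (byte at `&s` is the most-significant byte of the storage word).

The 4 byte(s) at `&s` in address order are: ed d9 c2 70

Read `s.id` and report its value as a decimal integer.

56

[0]=0xed [1]=0xd9 [2]=0xc2 [3]=0x70 (big-endian) → word 0xedd9c270
addr_hi:2 @ bit 30 → (0xedd9c270>>30)&0x3 = 0x3
len:22 @ bit 8 → (0xedd9c270>>8)&0x3fffff = 0x2dd9c2
id:7 @ bit 1 → (0xedd9c270>>1)&0x7f = 0x38  ←
prio:1 @ bit 0 → (0xedd9c270>>0)&0x1 = 0x0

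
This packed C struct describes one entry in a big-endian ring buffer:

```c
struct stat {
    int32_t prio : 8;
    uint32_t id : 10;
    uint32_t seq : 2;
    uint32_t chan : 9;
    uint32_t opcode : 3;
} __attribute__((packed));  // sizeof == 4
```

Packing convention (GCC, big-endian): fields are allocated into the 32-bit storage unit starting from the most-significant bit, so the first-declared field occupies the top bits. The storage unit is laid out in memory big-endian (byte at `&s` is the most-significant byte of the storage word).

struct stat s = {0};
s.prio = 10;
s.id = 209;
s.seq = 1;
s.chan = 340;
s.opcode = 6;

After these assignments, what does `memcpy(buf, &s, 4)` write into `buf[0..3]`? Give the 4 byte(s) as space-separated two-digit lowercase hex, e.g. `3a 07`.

0a 34 5a a6

prio:8 = 10 → 0xa << 24 → word 0x0a000000
id:10 = 209 → 0xd1 << 14 → word 0x0a344000
seq:2 = 1 → 0x1 << 12 → word 0x0a345000
chan:9 = 340 → 0x154 << 3 → word 0x0a345aa0
opcode:3 = 6 → 0x6 << 0 → word 0x0a345aa6
word = 0x0a345aa6 → big-endian bytes:
  [0]=0x0a  [1]=0x34  [2]=0x5a  [3]=0xa6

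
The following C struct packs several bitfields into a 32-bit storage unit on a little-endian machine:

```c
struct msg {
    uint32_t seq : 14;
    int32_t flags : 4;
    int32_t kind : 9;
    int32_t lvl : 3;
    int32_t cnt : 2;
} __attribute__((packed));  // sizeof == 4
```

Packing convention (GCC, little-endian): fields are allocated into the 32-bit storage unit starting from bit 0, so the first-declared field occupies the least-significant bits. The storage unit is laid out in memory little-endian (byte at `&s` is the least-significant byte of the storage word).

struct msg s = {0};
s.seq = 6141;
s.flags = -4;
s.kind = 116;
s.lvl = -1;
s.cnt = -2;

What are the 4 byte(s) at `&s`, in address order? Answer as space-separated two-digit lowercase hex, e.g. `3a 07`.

fd 17 d3 b9

seq:14 = 6141 → 0x17fd << 0 → word 0x000017fd
flags:4 = -4 → 0xc << 14 → word 0x000317fd
kind:9 = 116 → 0x74 << 18 → word 0x01d317fd
lvl:3 = -1 → 0x7 << 27 → word 0x39d317fd
cnt:2 = -2 → 0x2 << 30 → word 0xb9d317fd
word = 0xb9d317fd → little-endian bytes:
  [0]=0xfd  [1]=0x17  [2]=0xd3  [3]=0xb9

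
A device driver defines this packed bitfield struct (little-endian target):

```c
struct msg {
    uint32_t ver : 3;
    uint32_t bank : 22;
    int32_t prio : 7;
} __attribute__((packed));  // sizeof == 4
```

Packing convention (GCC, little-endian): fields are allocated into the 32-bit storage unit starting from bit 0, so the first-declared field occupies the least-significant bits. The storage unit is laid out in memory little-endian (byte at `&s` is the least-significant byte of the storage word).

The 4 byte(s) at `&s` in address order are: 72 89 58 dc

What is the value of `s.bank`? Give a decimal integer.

[0]=0x72 [1]=0x89 [2]=0x58 [3]=0xdc (little-endian) → word 0xdc588972
ver [0+:3] = (word>>0) & 0x7 = 2
bank [3+:22] = (word>>3) & 0x3fffff = 725294  ←
prio [25+:7] = (word>>25) & 0x7f = 110

725294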